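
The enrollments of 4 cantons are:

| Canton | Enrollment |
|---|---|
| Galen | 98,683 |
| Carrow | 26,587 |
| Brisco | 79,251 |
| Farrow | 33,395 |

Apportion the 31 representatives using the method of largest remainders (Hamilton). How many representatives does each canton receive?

Galen=13; Carrow=4; Brisco=10; Farrow=4

Standard divisor: 237916 ÷ 31 ≈ 7674.71.
Standard quotas: Galen 12.8582, Carrow 3.4642, Brisco 10.3263, Farrow 4.3513.
Lower quotas: Galen 12, Carrow 3, Brisco 10, Farrow 4 (sum 29, leaving 2 seats).
Remainders in descending order: Galen 0.8582, Carrow 0.4642, Farrow 0.3513, Brisco 0.3263.
Largest remainders: Galen, Carrow receive the extra seats.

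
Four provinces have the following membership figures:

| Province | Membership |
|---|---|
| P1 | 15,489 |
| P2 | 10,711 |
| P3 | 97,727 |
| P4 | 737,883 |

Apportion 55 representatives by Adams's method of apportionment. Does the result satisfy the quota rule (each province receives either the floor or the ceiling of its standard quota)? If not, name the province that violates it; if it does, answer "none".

P4

Standard quotas: P1 0.988, P2 0.684, P3 6.237, P4 47.091.
Adams allocation: P1 1, P2 1, P3 7, P4 46.
P4 has quota 47.091 (lower 47, upper 48) but receives 46 — outside the quota interval.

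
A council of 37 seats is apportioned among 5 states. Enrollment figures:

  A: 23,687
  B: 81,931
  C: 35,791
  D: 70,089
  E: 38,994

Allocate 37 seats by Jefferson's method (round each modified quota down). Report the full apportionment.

Standard divisor 250492/37 ≈ 6770.054; standard quotas: A 3.499, B 12.102, C 5.287, D 10.353, E 5.760.
Rounding down gives 3, 12, 5, 10, 5 = 35 seats, so the divisor must be adjusted.
With modified divisor 6340: modified quotas A 3.736, B 12.923, C 5.645, D 11.055, E 6.150.
Rounding down: A 3, B 12, C 5, D 11, E 6 (total 37).

A 3, B 12, C 5, D 11, E 6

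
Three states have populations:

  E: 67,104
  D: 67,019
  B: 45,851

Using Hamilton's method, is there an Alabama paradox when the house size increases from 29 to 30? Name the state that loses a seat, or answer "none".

At 29 seats: E 11, D 11, B 7.
At 30 seats: E 11, D 11, B 8.
No state's allocation decreased.

none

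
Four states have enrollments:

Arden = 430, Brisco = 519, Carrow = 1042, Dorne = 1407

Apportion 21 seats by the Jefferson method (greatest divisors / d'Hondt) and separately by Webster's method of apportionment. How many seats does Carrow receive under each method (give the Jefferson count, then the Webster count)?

7 and 6

Jefferson: Arden 2, Brisco 3, Carrow 7, Dorne 9.
Webster: Arden 3, Brisco 3, Carrow 6, Dorne 9.
Carrow gets 7 under Jefferson and 6 under Webster.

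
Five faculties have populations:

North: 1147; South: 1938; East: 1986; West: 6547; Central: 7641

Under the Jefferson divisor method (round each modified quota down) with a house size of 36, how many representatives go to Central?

Standard divisor 19259/36 ≈ 534.972; standard quotas: North 2.144, South 3.623, East 3.712, West 12.238, Central 14.283.
Rounding down gives 2, 3, 3, 12, 14 = 34 seats, so the divisor must be adjusted.
With modified divisor 500: modified quotas North 2.294, South 3.876, East 3.972, West 13.094, Central 15.282.
Rounding down: North 2, South 3, East 3, West 13, Central 15 (total 36).
Central receives 15.

15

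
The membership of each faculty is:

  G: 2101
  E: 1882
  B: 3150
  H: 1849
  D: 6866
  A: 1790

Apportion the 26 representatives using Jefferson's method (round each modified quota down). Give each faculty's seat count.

G: 3, E: 3, B: 5, H: 2, D: 11, A: 2

Standard divisor 17638/26 ≈ 678.385; standard quotas: G 3.097, E 2.774, B 4.643, H 2.726, D 10.121, A 2.639.
Rounding down gives 3, 2, 4, 2, 10, 2 = 23 seats, so the divisor must be adjusted.
With modified divisor 621.83: modified quotas G 3.379, E 3.027, B 5.066, H 2.973, D 11.042, A 2.879.
Rounding down: G 3, E 3, B 5, H 2, D 11, A 2 (total 26).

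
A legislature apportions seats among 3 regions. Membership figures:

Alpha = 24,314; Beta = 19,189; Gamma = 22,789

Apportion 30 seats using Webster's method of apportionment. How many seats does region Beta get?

Standard divisor 66292/30 ≈ 2209.733; standard quotas: Alpha 11.003, Beta 8.684, Gamma 10.313.
Rounding to the nearest integer gives Alpha 11, Beta 9, Gamma 10 — total 30, matching the house size, so no adjustment is needed.
Beta receives 9.

9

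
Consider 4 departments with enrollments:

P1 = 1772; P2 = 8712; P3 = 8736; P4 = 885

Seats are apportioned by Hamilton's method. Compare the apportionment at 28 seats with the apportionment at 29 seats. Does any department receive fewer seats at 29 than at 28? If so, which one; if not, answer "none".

At 28 seats: P1 3, P2 12, P3 12, P4 1.
At 29 seats: P1 2, P2 13, P3 13, P4 1.
P1 drops from 3 to 2.

P1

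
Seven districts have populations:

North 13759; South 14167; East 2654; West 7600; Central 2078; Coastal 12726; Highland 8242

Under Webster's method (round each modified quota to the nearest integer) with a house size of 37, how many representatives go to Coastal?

8

Standard divisor 61226/37 ≈ 1654.757; standard quotas: North 8.315, South 8.561, East 1.604, West 4.593, Central 1.256, Coastal 7.691, Highland 4.981.
Rounding to the nearest integer gives 8, 9, 2, 5, 1, 8, 5 = 38 seats, so the divisor must be adjusted.
With modified divisor 1680: modified quotas North 8.190, South 8.433, East 1.580, West 4.524, Central 1.237, Coastal 7.575, Highland 4.906.
Rounding to the nearest integer: North 8, South 8, East 2, West 5, Central 1, Coastal 8, Highland 5 (total 37).
Coastal receives 8.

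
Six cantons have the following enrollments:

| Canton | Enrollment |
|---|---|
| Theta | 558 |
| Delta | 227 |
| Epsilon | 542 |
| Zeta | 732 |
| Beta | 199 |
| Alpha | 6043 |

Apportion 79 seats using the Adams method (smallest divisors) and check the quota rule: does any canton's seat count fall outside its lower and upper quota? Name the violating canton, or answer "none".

Standard quotas: Theta 5.310, Delta 2.160, Epsilon 5.158, Zeta 6.966, Beta 1.894, Alpha 57.511.
Adams allocation: Theta 6, Delta 3, Epsilon 5, Zeta 7, Beta 2, Alpha 56.
Alpha has quota 57.511 (lower 57, upper 58) but receives 56 — outside the quota interval.

Alpha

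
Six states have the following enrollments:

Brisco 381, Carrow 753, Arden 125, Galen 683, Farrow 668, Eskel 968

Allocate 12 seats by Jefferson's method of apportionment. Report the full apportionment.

Standard divisor 3578/12 ≈ 298.167; standard quotas: Brisco 1.278, Carrow 2.525, Arden 0.419, Galen 2.291, Farrow 2.240, Eskel 3.247.
Rounding down gives 1, 2, 0, 2, 2, 3 = 10 seats, so the divisor must be adjusted.
With modified divisor 230: modified quotas Brisco 1.657, Carrow 3.274, Arden 0.543, Galen 2.970, Farrow 2.904, Eskel 4.209.
Rounding down: Brisco 1, Carrow 3, Arden 0, Galen 2, Farrow 2, Eskel 4 (total 12).

Brisco=1, Carrow=3, Arden=0, Galen=2, Farrow=2, Eskel=4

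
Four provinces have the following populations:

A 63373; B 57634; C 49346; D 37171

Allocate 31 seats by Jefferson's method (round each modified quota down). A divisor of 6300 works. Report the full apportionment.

A 10, B 9, C 7, D 5

With modified divisor 6300: modified quotas A 10.059, B 9.148, C 7.833, D 5.900.
Rounding down: A 10, B 9, C 7, D 5 (total 31).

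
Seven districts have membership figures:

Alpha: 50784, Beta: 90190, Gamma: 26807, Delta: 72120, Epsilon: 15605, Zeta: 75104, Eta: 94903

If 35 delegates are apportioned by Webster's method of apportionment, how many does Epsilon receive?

1

Standard divisor 425513/35 ≈ 12157.514; standard quotas: Alpha 4.177, Beta 7.418, Gamma 2.205, Delta 5.932, Epsilon 1.284, Zeta 6.178, Eta 7.806.
Rounding to the nearest integer gives 4, 7, 2, 6, 1, 6, 8 = 34 seats, so the divisor must be adjusted.
With modified divisor 11800: modified quotas Alpha 4.304, Beta 7.643, Gamma 2.272, Delta 6.112, Epsilon 1.322, Zeta 6.365, Eta 8.043.
Rounding to the nearest integer: Alpha 4, Beta 8, Gamma 2, Delta 6, Epsilon 1, Zeta 6, Eta 8 (total 35).
Epsilon receives 1.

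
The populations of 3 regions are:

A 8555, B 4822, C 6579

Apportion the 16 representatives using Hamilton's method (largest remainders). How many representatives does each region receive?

The standard divisor is 19956/16 ≈ 1247.25.
Standard quotas: A 6.8591, B 3.8661, C 5.2748.
Lower quotas: A 6, B 3, C 5 (sum 14, leaving 2 seats).
Remainders in descending order: B 0.8661, A 0.8591, C 0.2748.
The surplus seats go to B, A.

A 7, B 4, C 5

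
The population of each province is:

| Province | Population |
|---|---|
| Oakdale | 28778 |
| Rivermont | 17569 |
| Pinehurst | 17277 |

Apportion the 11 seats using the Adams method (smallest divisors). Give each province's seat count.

Oakdale: 5, Rivermont: 3, Pinehurst: 3

Standard divisor 63624/11 ≈ 5784; standard quotas: Oakdale 4.975, Rivermont 3.038, Pinehurst 2.987.
Rounding up gives 5, 4, 3 = 12 seats, so the divisor must be adjusted.
With modified divisor 6500: modified quotas Oakdale 4.427, Rivermont 2.703, Pinehurst 2.658.
Rounding up: Oakdale 5, Rivermont 3, Pinehurst 3 (total 11).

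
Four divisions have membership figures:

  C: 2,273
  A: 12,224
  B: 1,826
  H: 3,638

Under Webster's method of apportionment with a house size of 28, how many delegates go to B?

Standard divisor 19961/28 ≈ 712.893; standard quotas: C 3.188, A 17.147, B 2.561, H 5.103.
Rounding to the nearest integer gives C 3, A 17, B 3, H 5 — total 28, matching the house size, so no adjustment is needed.
B receives 3.

3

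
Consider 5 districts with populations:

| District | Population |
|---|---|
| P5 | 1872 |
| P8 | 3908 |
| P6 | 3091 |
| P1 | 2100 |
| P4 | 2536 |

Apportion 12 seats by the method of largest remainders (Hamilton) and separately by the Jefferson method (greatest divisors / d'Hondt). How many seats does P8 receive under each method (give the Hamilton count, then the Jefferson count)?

Hamilton: P5 2, P8 3, P6 3, P1 2, P4 2.
Jefferson: P5 1, P8 4, P6 3, P1 2, P4 2.
P8 gets 3 under Hamilton and 4 under Jefferson.

3 and 4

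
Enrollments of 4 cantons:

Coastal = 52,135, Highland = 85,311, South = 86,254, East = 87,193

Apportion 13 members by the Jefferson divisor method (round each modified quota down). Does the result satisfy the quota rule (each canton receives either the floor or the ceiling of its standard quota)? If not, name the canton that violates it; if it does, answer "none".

Standard quotas: Coastal 2.180, Highland 3.567, South 3.607, East 3.646.
Jefferson allocation: Coastal 2, Highland 3, South 4, East 4.
Every allocation lies between the lower and upper quota.

none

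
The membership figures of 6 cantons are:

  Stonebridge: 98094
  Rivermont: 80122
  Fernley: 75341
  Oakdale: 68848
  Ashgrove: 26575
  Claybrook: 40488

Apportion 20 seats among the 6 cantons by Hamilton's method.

Total 389468; standard divisor 389468/20 ≈ 19473.4.
Standard quotas: Stonebridge 5.0373, Rivermont 4.1144, Fernley 3.8689, Oakdale 3.5355, Ashgrove 1.3647, Claybrook 2.0791.
Lower quotas: Stonebridge 5, Rivermont 4, Fernley 3, Oakdale 3, Ashgrove 1, Claybrook 2 (sum 18, leaving 2 seats).
Remainders in descending order: Fernley 0.8689, Oakdale 0.5355, Ashgrove 0.3647, Rivermont 0.1144, Claybrook 0.0791, Stonebridge 0.0373.
The surplus seats go to Fernley, Oakdale.

Stonebridge 5, Rivermont 4, Fernley 4, Oakdale 4, Ashgrove 1, Claybrook 2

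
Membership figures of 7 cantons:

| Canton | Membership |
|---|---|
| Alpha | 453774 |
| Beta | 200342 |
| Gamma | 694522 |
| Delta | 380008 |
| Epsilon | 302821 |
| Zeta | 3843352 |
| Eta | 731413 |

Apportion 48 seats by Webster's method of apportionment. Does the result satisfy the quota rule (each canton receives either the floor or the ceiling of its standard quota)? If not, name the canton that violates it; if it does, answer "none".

Zeta

Standard quotas: Alpha 3.297, Beta 1.456, Gamma 5.046, Delta 2.761, Epsilon 2.200, Zeta 27.925, Eta 5.314.
Webster allocation: Alpha 3, Beta 1, Gamma 5, Delta 3, Epsilon 2, Zeta 29, Eta 5.
Zeta has quota 27.925 (lower 27, upper 28) but receives 29 — outside the quota interval.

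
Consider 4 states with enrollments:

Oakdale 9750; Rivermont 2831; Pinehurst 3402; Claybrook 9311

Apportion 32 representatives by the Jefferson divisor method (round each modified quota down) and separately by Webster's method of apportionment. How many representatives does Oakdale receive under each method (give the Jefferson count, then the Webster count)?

Jefferson: Oakdale 13, Rivermont 3, Pinehurst 4, Claybrook 12.
Webster: Oakdale 12, Rivermont 4, Pinehurst 4, Claybrook 12.
Oakdale gets 13 under Jefferson and 12 under Webster.

13 and 12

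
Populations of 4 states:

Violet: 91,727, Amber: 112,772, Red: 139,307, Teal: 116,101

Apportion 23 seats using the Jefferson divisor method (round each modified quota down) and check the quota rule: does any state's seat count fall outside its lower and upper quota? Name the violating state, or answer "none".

none

Standard quotas: Violet 4.587, Amber 5.640, Red 6.967, Teal 5.806.
Jefferson allocation: Violet 4, Amber 6, Red 7, Teal 6.
Every allocation lies between the lower and upper quota.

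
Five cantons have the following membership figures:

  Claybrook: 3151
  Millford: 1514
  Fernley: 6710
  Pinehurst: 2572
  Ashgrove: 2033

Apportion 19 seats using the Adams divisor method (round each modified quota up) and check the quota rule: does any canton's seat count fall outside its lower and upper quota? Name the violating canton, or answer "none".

Standard quotas: Claybrook 3.746, Millford 1.800, Fernley 7.978, Pinehurst 3.058, Ashgrove 2.417.
Adams allocation: Claybrook 4, Millford 2, Fernley 7, Pinehurst 3, Ashgrove 3.
Every allocation lies between the lower and upper quota.

none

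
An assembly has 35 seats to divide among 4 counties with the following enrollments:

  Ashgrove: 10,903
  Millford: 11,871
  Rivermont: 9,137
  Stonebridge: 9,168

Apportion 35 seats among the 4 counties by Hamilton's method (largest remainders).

Ashgrove: 9, Millford: 10, Rivermont: 8, Stonebridge: 8

The standard divisor is 41079/35 ≈ 1173.686.
Standard quotas: Ashgrove 9.2895, Millford 10.1143, Rivermont 7.7849, Stonebridge 7.8113.
Lower quotas: Ashgrove 9, Millford 10, Rivermont 7, Stonebridge 7 (sum 33, leaving 2 seats).
Remainders in descending order: Stonebridge 0.8113, Rivermont 0.7849, Ashgrove 0.2895, Millford 0.1143.
Largest remainders: Stonebridge, Rivermont receive the extra seats.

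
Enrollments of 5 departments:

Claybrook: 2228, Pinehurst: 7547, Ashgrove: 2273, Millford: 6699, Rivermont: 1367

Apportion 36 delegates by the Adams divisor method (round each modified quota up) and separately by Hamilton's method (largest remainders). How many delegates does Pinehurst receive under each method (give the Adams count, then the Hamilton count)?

13 and 14

Adams: Claybrook 4, Pinehurst 13, Ashgrove 4, Millford 12, Rivermont 3.
Hamilton: Claybrook 4, Pinehurst 14, Ashgrove 4, Millford 12, Rivermont 2.
Pinehurst gets 13 under Adams and 14 under Hamilton.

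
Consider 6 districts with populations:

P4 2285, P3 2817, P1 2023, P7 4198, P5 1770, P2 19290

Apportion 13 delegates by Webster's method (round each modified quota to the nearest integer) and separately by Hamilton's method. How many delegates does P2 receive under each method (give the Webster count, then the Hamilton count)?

Webster: P4 1, P3 1, P1 1, P7 2, P5 1, P2 7.
Hamilton: P4 1, P3 1, P1 1, P7 1, P5 1, P2 8.
P2 gets 7 under Webster and 8 under Hamilton.

7 and 8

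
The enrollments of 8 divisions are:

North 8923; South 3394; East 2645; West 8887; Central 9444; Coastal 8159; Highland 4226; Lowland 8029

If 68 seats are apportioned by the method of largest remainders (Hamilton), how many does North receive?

11

Total 53707; standard divisor 53707/68 ≈ 789.809.
Standard quotas: North 11.2977, South 4.2972, East 3.3489, West 11.2521, Central 11.9573, Coastal 10.3303, Highland 5.3507, Lowland 10.1658.
Lower quotas: North 11, South 4, East 3, West 11, Central 11, Coastal 10, Highland 5, Lowland 10 (sum 65, leaving 3 seats).
Remainders in descending order: Central 0.9573, Highland 0.3507, East 0.3489, Coastal 0.3303, North 0.2977, South 0.2972, West 0.2521, Lowland 0.1658.
The surplus seats go to Central, Highland, East.
North receives 11.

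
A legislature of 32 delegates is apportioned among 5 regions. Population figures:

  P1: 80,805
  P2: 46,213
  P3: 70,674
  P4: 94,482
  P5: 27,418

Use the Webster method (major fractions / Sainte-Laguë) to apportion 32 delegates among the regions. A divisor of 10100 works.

P1 8, P2 5, P3 7, P4 9, P5 3

With modified divisor 10100: modified quotas P1 8.000, P2 4.576, P3 6.997, P4 9.355, P5 2.715.
Rounding to the nearest integer: P1 8, P2 5, P3 7, P4 9, P5 3 (total 32).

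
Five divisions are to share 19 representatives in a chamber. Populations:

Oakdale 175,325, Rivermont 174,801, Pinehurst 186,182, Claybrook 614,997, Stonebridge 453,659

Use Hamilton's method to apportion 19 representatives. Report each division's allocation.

Standard divisor: 1604964 ÷ 19 ≈ 84471.789.
Standard quotas: Oakdale 2.0755, Rivermont 2.0693, Pinehurst 2.2041, Claybrook 7.2805, Stonebridge 5.3705.
Lower quotas: Oakdale 2, Rivermont 2, Pinehurst 2, Claybrook 7, Stonebridge 5 (sum 18, leaving 1 seat).
Remainders in descending order: Stonebridge 0.3705, Claybrook 0.2805, Pinehurst 0.2041, Oakdale 0.0755, Rivermont 0.0693.
Largest remainder: Stonebridge receives the extra seat.

Oakdale 2; Rivermont 2; Pinehurst 2; Claybrook 7; Stonebridge 6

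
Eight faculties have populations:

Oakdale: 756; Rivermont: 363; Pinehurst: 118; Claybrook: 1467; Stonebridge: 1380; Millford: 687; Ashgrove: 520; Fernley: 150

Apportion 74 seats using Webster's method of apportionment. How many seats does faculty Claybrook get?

20

Standard divisor 5441/74 ≈ 73.527; standard quotas: Oakdale 10.282, Rivermont 4.937, Pinehurst 1.605, Claybrook 19.952, Stonebridge 18.769, Millford 9.344, Ashgrove 7.072, Fernley 2.040.
Rounding to the nearest integer gives Oakdale 10, Rivermont 5, Pinehurst 2, Claybrook 20, Stonebridge 19, Millford 9, Ashgrove 7, Fernley 2 — total 74, matching the house size, so no adjustment is needed.
Claybrook receives 20.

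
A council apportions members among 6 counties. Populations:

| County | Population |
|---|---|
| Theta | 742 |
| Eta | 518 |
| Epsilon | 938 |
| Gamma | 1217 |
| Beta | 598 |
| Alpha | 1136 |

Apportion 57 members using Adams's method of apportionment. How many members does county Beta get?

7

Standard divisor 5149/57 ≈ 90.333; standard quotas: Theta 8.214, Eta 5.734, Epsilon 10.384, Gamma 13.472, Beta 6.620, Alpha 12.576.
Rounding up gives 9, 6, 11, 14, 7, 13 = 60 seats, so the divisor must be adjusted.
With modified divisor 94: modified quotas Theta 7.894, Eta 5.511, Epsilon 9.979, Gamma 12.947, Beta 6.362, Alpha 12.085.
Rounding up: Theta 8, Eta 6, Epsilon 10, Gamma 13, Beta 7, Alpha 13 (total 57).
Beta receives 7.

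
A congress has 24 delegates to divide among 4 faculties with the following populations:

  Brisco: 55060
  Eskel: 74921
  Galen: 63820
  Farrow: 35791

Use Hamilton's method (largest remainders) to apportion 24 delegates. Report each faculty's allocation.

Brisco=6, Eskel=8, Galen=6, Farrow=4

The standard divisor is 229592/24 ≈ 9566.333.
Standard quotas: Brisco 5.7556, Eskel 7.8317, Galen 6.6713, Farrow 3.7413.
Lower quotas: Brisco 5, Eskel 7, Galen 6, Farrow 3 (sum 21, leaving 3 seats).
Remainders in descending order: Eskel 0.8317, Brisco 0.7556, Farrow 0.7413, Galen 0.6713.
Largest remainders: Eskel, Brisco, Farrow receive the extra seats.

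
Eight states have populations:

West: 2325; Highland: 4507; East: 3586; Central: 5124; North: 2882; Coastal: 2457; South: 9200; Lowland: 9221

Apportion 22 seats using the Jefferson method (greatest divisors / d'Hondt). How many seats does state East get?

Standard divisor 39302/22 ≈ 1786.455; standard quotas: West 1.301, Highland 2.523, East 2.007, Central 2.868, North 1.613, Coastal 1.375, South 5.150, Lowland 5.162.
Rounding down gives 1, 2, 2, 2, 1, 1, 5, 5 = 19 seats, so the divisor must be adjusted.
With modified divisor 1520: modified quotas West 1.530, Highland 2.965, East 2.359, Central 3.371, North 1.896, Coastal 1.616, South 6.053, Lowland 6.066.
Rounding down: West 1, Highland 2, East 2, Central 3, North 1, Coastal 1, South 6, Lowland 6 (total 22).
East receives 2.

2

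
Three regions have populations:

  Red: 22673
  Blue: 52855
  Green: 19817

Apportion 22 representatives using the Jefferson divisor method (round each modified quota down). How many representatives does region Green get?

Standard divisor 95345/22 ≈ 4333.864; standard quotas: Red 5.232, Blue 12.196, Green 4.573.
Rounding down gives 5, 12, 4 = 21 seats, so the divisor must be adjusted.
With modified divisor 4000: modified quotas Red 5.668, Blue 13.214, Green 4.954.
Rounding down: Red 5, Blue 13, Green 4 (total 22).
Green receives 4.

4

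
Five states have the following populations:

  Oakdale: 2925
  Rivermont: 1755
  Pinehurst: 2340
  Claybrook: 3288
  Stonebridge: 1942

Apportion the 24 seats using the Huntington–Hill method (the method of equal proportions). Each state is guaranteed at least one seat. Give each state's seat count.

With divisor 515: modified quotas Oakdale 5.680, Rivermont 3.408, Pinehurst 4.544, Claybrook 6.384, Stonebridge 3.771.
Geometric-mean thresholds: Oakdale √(5·6)=5.477, Rivermont √(3·4)=3.464, Pinehurst √(4·5)=4.472, Claybrook √(6·7)=6.481, Stonebridge √(3·4)=3.464.
Each quota rounded against its threshold gives Oakdale 6, Rivermont 3, Pinehurst 5, Claybrook 6, Stonebridge 4 (total 24).

Oakdale: 6; Rivermont: 3; Pinehurst: 5; Claybrook: 6; Stonebridge: 4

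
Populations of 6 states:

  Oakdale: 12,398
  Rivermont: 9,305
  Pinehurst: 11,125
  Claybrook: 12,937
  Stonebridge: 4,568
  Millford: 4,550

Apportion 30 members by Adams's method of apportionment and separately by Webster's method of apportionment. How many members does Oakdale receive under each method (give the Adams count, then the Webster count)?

Adams: Oakdale 6, Rivermont 5, Pinehurst 6, Claybrook 7, Stonebridge 3, Millford 3.
Webster: Oakdale 7, Rivermont 5, Pinehurst 6, Claybrook 7, Stonebridge 3, Millford 2.
Oakdale gets 6 under Adams and 7 under Webster.

6 and 7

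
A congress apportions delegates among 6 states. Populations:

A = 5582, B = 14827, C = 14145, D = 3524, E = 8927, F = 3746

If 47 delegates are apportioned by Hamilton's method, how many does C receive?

13

Standard divisor: 50751 ÷ 47 ≈ 1079.809.
Standard quotas: A 5.1694, B 13.7311, C 13.0995, D 3.2635, E 8.2672, F 3.4691.
Lower quotas: A 5, B 13, C 13, D 3, E 8, F 3 (sum 45, leaving 2 seats).
Remainders in descending order: B 0.7311, F 0.4691, E 0.2672, D 0.2635, A 0.1694, C 0.0995.
Largest remainders: B, F receive the extra seats.
C receives 13.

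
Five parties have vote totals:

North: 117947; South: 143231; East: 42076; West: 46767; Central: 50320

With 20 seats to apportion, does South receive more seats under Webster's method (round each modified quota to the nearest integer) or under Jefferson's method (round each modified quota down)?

Webster: North 6, South 7, East 2, West 2, Central 3.
Jefferson: North 6, South 8, East 2, West 2, Central 2.
South gets 7 under Webster and 8 under Jefferson.

Jefferson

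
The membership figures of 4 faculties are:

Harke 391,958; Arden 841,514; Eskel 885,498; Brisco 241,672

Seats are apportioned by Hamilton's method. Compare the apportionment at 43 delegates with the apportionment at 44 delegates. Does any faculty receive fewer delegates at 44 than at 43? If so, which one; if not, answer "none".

At 43 seats: Harke 7, Arden 15, Eskel 16, Brisco 5.
At 44 seats: Harke 7, Arden 16, Eskel 17, Brisco 4.
Brisco drops from 5 to 4.

Brisco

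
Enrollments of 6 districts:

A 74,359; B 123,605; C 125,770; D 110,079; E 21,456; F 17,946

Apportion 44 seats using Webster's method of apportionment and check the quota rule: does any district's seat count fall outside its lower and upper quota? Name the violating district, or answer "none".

none

Standard quotas: A 6.914, B 11.493, C 11.694, D 10.235, E 1.995, F 1.669.
Webster allocation: A 7, B 11, C 12, D 10, E 2, F 2.
Every allocation lies between the lower and upper quota.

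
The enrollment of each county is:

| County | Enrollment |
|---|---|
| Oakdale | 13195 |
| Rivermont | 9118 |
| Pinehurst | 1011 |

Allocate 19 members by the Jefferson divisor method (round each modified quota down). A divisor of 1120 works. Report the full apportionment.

With modified divisor 1120: modified quotas Oakdale 11.781, Rivermont 8.141, Pinehurst 0.903.
Rounding down: Oakdale 11, Rivermont 8, Pinehurst 0 (total 19).

Oakdale 11, Rivermont 8, Pinehurst 0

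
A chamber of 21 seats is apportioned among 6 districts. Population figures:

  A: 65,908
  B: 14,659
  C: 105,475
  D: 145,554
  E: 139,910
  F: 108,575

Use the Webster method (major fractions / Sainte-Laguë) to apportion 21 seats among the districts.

A=2, B=1, C=4, D=5, E=5, F=4

Standard divisor 580081/21 ≈ 27622.905; standard quotas: A 2.386, B 0.531, C 3.818, D 5.269, E 5.065, F 3.931.
Rounding to the nearest integer gives A 2, B 1, C 4, D 5, E 5, F 4 — total 21, matching the house size, so no adjustment is needed.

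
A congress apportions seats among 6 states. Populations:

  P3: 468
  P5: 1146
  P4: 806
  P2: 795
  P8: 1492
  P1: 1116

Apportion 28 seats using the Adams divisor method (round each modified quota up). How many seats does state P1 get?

5

Standard divisor 5823/28 ≈ 207.964; standard quotas: P3 2.250, P5 5.511, P4 3.876, P2 3.823, P8 7.174, P1 5.366.
Rounding up gives 3, 6, 4, 4, 8, 6 = 31 seats, so the divisor must be adjusted.
With modified divisor 231.6: modified quotas P3 2.021, P5 4.948, P4 3.480, P2 3.433, P8 6.442, P1 4.819.
Rounding up: P3 3, P5 5, P4 4, P2 4, P8 7, P1 5 (total 28).
P1 receives 5.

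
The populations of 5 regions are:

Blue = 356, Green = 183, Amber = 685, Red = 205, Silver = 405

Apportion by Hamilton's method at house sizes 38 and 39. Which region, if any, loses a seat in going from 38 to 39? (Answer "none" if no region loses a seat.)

none

At 38 seats: Blue 7, Green 4, Amber 14, Red 4, Silver 9.
At 39 seats: Blue 8, Green 4, Amber 14, Red 4, Silver 9.
No region's allocation decreased.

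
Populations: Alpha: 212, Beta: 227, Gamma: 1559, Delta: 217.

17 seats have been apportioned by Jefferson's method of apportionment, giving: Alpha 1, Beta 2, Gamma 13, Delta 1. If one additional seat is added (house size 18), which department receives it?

Gamma

Priority for the next seat is population ÷ (current seats + 1).
Priorities: Alpha 106.000, Beta 75.667, Gamma 111.357, Delta 108.500.
Highest priority: Gamma.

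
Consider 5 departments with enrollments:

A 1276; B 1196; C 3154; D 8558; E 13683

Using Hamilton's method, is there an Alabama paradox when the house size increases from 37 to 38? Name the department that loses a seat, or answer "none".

At 37 seats: A 2, B 2, C 4, D 11, E 18.
At 38 seats: A 2, B 1, C 4, D 12, E 19.
B drops from 2 to 1.

B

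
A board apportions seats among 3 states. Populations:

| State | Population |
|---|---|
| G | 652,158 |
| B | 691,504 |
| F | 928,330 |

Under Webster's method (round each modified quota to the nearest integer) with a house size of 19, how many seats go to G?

Standard divisor 2271992/19 ≈ 119578.526; standard quotas: G 5.454, B 5.783, F 7.763.
Rounding to the nearest integer gives G 5, B 6, F 8 — total 19, matching the house size, so no adjustment is needed.
G receives 5.

5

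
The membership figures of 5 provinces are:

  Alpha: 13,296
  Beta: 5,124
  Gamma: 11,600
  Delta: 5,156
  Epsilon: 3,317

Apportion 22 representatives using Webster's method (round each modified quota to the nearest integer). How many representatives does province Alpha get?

7

Standard divisor 38493/22 ≈ 1749.682; standard quotas: Alpha 7.599, Beta 2.929, Gamma 6.630, Delta 2.947, Epsilon 1.896.
Rounding to the nearest integer gives 8, 3, 7, 3, 2 = 23 seats, so the divisor must be adjusted.
With modified divisor 1779: modified quotas Alpha 7.474, Beta 2.880, Gamma 6.521, Delta 2.898, Epsilon 1.865.
Rounding to the nearest integer: Alpha 7, Beta 3, Gamma 7, Delta 3, Epsilon 2 (total 22).
Alpha receives 7.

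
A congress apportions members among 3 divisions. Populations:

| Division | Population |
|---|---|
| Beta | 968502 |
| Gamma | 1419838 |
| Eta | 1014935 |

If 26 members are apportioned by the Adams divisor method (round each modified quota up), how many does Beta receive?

Standard divisor 3403275/26 ≈ 130895.192; standard quotas: Beta 7.399, Gamma 10.847, Eta 7.754.
Rounding up gives 8, 11, 8 = 27 seats, so the divisor must be adjusted.
With modified divisor 140200: modified quotas Beta 6.908, Gamma 10.127, Eta 7.239.
Rounding up: Beta 7, Gamma 11, Eta 8 (total 26).
Beta receives 7.

7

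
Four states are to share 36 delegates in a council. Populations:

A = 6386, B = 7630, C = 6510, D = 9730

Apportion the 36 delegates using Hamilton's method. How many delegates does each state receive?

The standard divisor is 30256/36 ≈ 840.444.
Standard quotas: A 7.5984, B 9.0785, C 7.7459, D 11.5772.
Lower quotas: A 7, B 9, C 7, D 11 (sum 34, leaving 2 seats).
Remainders in descending order: C 0.7459, A 0.5984, D 0.5772, B 0.0785.
Largest remainders: C, A receive the extra seats.

A 8, B 9, C 8, D 11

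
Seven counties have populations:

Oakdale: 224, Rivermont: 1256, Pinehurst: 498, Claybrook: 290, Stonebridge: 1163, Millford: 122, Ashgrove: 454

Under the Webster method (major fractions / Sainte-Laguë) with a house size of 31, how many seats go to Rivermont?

Standard divisor 4007/31 ≈ 129.258; standard quotas: Oakdale 1.733, Rivermont 9.717, Pinehurst 3.853, Claybrook 2.244, Stonebridge 8.998, Millford 0.944, Ashgrove 3.512.
Rounding to the nearest integer gives 2, 10, 4, 2, 9, 1, 4 = 32 seats, so the divisor must be adjusted.
With modified divisor 131: modified quotas Oakdale 1.710, Rivermont 9.588, Pinehurst 3.802, Claybrook 2.214, Stonebridge 8.878, Millford 0.931, Ashgrove 3.466.
Rounding to the nearest integer: Oakdale 2, Rivermont 10, Pinehurst 4, Claybrook 2, Stonebridge 9, Millford 1, Ashgrove 3 (total 31).
Rivermont receives 10.

10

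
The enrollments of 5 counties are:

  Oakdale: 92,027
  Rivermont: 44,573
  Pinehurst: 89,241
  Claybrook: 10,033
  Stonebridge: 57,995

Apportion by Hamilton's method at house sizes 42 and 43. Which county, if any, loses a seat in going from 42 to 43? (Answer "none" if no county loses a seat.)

Claybrook

At 42 seats: Oakdale 13, Rivermont 6, Pinehurst 13, Claybrook 2, Stonebridge 8.
At 43 seats: Oakdale 13, Rivermont 7, Pinehurst 13, Claybrook 1, Stonebridge 9.
Claybrook drops from 2 to 1.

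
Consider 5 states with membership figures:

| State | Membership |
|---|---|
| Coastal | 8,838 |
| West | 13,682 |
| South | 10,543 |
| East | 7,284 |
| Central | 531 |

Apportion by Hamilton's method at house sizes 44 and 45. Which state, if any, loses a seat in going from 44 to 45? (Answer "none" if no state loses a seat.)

Central

At 44 seats: Coastal 9, West 15, South 11, East 8, Central 1.
At 45 seats: Coastal 10, West 15, South 12, East 8, Central 0.
Central drops from 1 to 0.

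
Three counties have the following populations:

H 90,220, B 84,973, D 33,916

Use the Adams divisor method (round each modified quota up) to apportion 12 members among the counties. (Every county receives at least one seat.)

H: 5, B: 5, D: 2

Standard divisor 209109/12 ≈ 17425.75; standard quotas: H 5.177, B 4.876, D 1.946.
Rounding up gives 6, 5, 2 = 13 seats, so the divisor must be adjusted.
With modified divisor 19600: modified quotas H 4.603, B 4.335, D 1.730.
Rounding up: H 5, B 5, D 2 (total 12).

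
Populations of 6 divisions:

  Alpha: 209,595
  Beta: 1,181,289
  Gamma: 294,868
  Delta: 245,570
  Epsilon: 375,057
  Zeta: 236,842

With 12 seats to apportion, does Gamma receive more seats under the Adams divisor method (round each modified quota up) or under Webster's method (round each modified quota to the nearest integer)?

Adams: Alpha 1, Beta 5, Gamma 2, Delta 1, Epsilon 2, Zeta 1.
Webster: Alpha 1, Beta 6, Gamma 1, Delta 1, Epsilon 2, Zeta 1.
Gamma gets 2 under Adams and 1 under Webster.

Adams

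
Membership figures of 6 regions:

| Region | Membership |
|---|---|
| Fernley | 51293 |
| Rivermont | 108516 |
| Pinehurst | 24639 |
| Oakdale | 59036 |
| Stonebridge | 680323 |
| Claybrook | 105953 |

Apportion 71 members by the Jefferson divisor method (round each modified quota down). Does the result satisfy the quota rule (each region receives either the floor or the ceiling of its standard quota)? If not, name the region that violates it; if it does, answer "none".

Standard quotas: Fernley 3.537, Rivermont 7.482, Pinehurst 1.699, Oakdale 4.070, Stonebridge 46.907, Claybrook 7.305.
Jefferson allocation: Fernley 3, Rivermont 7, Pinehurst 1, Oakdale 4, Stonebridge 49, Claybrook 7.
Stonebridge has quota 46.907 (lower 46, upper 47) but receives 49 — outside the quota interval.

Stonebridge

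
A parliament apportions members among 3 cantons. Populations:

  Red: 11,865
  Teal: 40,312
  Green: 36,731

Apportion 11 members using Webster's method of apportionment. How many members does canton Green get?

Standard divisor 88908/11 ≈ 8082.545; standard quotas: Red 1.468, Teal 4.988, Green 4.544.
Rounding to the nearest integer gives Red 1, Teal 5, Green 5 — total 11, matching the house size, so no adjustment is needed.
Green receives 5.

5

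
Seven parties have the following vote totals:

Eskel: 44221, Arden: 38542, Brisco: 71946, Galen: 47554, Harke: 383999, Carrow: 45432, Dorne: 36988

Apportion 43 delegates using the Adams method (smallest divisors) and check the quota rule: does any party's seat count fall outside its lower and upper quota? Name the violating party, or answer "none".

Harke

Standard quotas: Eskel 2.844, Arden 2.478, Brisco 4.627, Galen 3.058, Harke 24.693, Carrow 2.922, Dorne 2.379.
Adams allocation: Eskel 3, Arden 3, Brisco 5, Galen 3, Harke 23, Carrow 3, Dorne 3.
Harke has quota 24.693 (lower 24, upper 25) but receives 23 — outside the quota interval.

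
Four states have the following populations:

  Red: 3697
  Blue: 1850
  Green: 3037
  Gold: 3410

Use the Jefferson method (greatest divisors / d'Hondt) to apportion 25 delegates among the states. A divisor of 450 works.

Red 8, Blue 4, Green 6, Gold 7

With modified divisor 450: modified quotas Red 8.216, Blue 4.111, Green 6.749, Gold 7.578.
Rounding down: Red 8, Blue 4, Green 6, Gold 7 (total 25).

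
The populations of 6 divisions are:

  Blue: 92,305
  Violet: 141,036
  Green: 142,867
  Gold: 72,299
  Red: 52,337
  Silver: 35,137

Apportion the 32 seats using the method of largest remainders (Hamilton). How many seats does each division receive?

Blue 6; Violet 8; Green 9; Gold 4; Red 3; Silver 2

Standard divisor: 535981 ÷ 32 ≈ 16749.406.
Standard quotas: Blue 5.5109, Violet 8.4204, Green 8.5297, Gold 4.3165, Red 3.1247, Silver 2.0978.
Lower quotas: Blue 5, Violet 8, Green 8, Gold 4, Red 3, Silver 2 (sum 30, leaving 2 seats).
Remainders in descending order: Green 0.5297, Blue 0.5109, Violet 0.4204, Gold 0.3165, Red 0.1247, Silver 0.0978.
The surplus seats go to Green, Blue.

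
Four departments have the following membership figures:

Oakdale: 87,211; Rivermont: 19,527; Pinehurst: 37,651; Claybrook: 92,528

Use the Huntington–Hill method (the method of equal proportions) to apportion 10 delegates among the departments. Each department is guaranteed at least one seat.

Oakdale=3, Rivermont=1, Pinehurst=2, Claybrook=4

With divisor 25899: modified quotas Oakdale 3.367, Rivermont 0.754, Pinehurst 1.454, Claybrook 3.573.
Geometric-mean thresholds: Oakdale √(3·4)=3.464, Rivermont (min 1), Pinehurst √(1·2)=1.414, Claybrook √(3·4)=3.464.
Each quota rounded against its threshold gives Oakdale 3, Rivermont 1, Pinehurst 2, Claybrook 4 (total 10).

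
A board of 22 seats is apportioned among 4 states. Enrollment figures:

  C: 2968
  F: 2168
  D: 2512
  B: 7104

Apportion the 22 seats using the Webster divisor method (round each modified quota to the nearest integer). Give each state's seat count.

Standard divisor 14752/22 ≈ 670.545; standard quotas: C 4.426, F 3.233, D 3.746, B 10.594.
Rounding to the nearest integer gives C 4, F 3, D 4, B 11 — total 22, matching the house size, so no adjustment is needed.

C: 4, F: 3, D: 4, B: 11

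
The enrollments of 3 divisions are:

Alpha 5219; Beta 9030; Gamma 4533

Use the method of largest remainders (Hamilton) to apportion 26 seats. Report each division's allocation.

Alpha 7; Beta 13; Gamma 6

Standard divisor: 18782 ÷ 26 ≈ 722.385.
Standard quotas: Alpha 7.2247, Beta 12.5003, Gamma 6.2751.
Lower quotas: Alpha 7, Beta 12, Gamma 6 (sum 25, leaving 1 seat).
Remainders in descending order: Beta 0.5003, Gamma 0.2751, Alpha 0.2247.
Largest remainder: Beta receives the extra seat.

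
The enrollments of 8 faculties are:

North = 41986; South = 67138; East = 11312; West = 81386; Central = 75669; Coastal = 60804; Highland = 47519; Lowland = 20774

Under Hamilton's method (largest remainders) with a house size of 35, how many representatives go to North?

4

Total 406588; standard divisor 406588/35 ≈ 11616.8.
Standard quotas: North 3.6142, South 5.7794, East 0.9738, West 7.0059, Central 6.5138, Coastal 5.2341, Highland 4.0905, Lowland 1.7883.
Lower quotas: North 3, South 5, East 0, West 7, Central 6, Coastal 5, Highland 4, Lowland 1 (sum 31, leaving 4 seats).
Remainders in descending order: East 0.9738, Lowland 0.7883, South 0.7794, North 0.6142, Central 0.5138, Coastal 0.2341, Highland 0.0905, West 0.0059.
The surplus seats go to East, Lowland, South, North.
North receives 4.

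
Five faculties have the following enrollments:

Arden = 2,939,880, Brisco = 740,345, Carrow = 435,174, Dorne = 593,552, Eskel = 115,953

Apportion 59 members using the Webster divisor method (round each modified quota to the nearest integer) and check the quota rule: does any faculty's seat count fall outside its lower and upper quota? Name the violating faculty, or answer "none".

Arden

Standard quotas: Arden 35.950, Brisco 9.053, Carrow 5.321, Dorne 7.258, Eskel 1.418.
Webster allocation: Arden 37, Brisco 9, Carrow 5, Dorne 7, Eskel 1.
Arden has quota 35.950 (lower 35, upper 36) but receives 37 — outside the quota interval.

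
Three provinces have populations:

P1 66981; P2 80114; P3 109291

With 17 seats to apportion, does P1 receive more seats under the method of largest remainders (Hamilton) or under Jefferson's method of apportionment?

Hamilton: P1 5, P2 5, P3 7.
Jefferson: P1 4, P2 5, P3 8.
P1 gets 5 under Hamilton and 4 under Jefferson.

Hamilton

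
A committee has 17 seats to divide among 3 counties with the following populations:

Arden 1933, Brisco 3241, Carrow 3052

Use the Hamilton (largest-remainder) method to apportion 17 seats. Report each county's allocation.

Arden 4, Brisco 7, Carrow 6

Total 8226; standard divisor 8226/17 ≈ 483.882.
Standard quotas: Arden 3.995, Brisco 6.698, Carrow 6.307.
Lower quotas: Arden 3, Brisco 6, Carrow 6 (sum 15, leaving 2 seats).
Remainders in descending order: Arden 0.995, Brisco 0.698, Carrow 0.307.
Largest remainders: Arden, Brisco receive the extra seats.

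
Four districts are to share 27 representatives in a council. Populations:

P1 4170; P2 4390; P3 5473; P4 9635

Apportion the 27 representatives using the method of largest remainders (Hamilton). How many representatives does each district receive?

Standard divisor: 23668 ÷ 27 ≈ 876.593.
Standard quotas: P1 4.7571, P2 5.0080, P3 6.2435, P4 10.9914.
Lower quotas: P1 4, P2 5, P3 6, P4 10 (sum 25, leaving 2 seats).
Remainders in descending order: P4 0.9914, P1 0.7571, P3 0.2435, P2 0.0080.
The surplus seats go to P4, P1.

P1=5, P2=5, P3=6, P4=11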